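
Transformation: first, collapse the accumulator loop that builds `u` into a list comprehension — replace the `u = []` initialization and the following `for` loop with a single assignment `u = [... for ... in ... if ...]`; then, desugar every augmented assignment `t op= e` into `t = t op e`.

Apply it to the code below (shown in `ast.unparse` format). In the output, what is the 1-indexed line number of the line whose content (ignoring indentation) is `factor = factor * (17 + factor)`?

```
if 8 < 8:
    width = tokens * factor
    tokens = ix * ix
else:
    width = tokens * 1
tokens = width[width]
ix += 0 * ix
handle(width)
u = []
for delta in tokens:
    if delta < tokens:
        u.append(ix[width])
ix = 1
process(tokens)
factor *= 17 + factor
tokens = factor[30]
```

12

Transformed code:
if 8 < 8:
    width = tokens * factor
    tokens = ix * ix
else:
    width = tokens * 1
tokens = width[width]
ix = ix + 0 * ix
handle(width)
u = [ix[width] for delta in tokens if delta < tokens]
ix = 1
process(tokens)
factor = factor * (17 + factor)
tokens = factor[30]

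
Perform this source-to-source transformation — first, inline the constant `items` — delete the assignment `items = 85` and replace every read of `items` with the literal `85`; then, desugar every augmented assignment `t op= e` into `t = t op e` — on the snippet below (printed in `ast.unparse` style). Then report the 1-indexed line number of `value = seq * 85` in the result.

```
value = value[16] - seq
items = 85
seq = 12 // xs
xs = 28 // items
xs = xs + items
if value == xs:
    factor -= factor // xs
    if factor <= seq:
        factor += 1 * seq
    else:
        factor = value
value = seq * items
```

Transformed code:
value = value[16] - seq
seq = 12 // xs
xs = 28 // 85
xs = xs + 85
if value == xs:
    factor = factor - factor // xs
    if factor <= seq:
        factor = factor + 1 * seq
    else:
        factor = value
value = seq * 85

11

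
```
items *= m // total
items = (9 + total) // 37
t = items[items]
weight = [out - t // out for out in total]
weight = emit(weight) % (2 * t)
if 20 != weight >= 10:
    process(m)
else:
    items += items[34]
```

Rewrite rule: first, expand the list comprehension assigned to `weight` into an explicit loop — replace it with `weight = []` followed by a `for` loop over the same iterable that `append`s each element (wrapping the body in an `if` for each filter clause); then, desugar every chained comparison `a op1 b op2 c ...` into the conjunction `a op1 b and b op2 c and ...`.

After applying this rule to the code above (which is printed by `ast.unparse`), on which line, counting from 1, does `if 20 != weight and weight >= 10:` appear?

Transformed code:
items *= m // total
items = (9 + total) // 37
t = items[items]
weight = []
for out in total:
    weight.append(out - t // out)
weight = emit(weight) % (2 * t)
if 20 != weight and weight >= 10:
    process(m)
else:
    items += items[34]

8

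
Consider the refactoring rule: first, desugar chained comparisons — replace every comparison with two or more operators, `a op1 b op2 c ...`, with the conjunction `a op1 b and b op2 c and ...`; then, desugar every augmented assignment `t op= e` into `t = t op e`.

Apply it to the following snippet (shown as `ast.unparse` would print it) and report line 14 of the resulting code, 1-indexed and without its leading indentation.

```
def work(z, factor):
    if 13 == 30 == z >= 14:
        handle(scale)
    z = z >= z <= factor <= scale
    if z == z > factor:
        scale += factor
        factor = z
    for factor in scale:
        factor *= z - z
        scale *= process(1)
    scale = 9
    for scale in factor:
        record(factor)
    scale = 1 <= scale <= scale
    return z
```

scale = 1 <= scale and scale <= scale

Transformed code:
def work(z, factor):
    if 13 == 30 and 30 == z and (z >= 14):
        handle(scale)
    z = z >= z and z <= factor and (factor <= scale)
    if z == z and z > factor:
        scale = scale + factor
        factor = z
    for factor in scale:
        factor = factor * (z - z)
        scale = scale * process(1)
    scale = 9
    for scale in factor:
        record(factor)
    scale = 1 <= scale and scale <= scale
    return z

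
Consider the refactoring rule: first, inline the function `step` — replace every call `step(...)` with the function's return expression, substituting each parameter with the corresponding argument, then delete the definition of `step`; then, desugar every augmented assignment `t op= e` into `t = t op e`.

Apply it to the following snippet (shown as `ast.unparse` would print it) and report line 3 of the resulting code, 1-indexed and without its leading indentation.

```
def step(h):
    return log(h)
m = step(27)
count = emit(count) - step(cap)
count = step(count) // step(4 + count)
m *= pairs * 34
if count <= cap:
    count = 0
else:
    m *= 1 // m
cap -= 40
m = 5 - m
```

Transformed code:
m = log(27)
count = emit(count) - log(cap)
count = log(count) // log(4 + count)
m = m * (pairs * 34)
if count <= cap:
    count = 0
else:
    m = m * (1 // m)
cap = cap - 40
m = 5 - m

count = log(count) // log(4 + count)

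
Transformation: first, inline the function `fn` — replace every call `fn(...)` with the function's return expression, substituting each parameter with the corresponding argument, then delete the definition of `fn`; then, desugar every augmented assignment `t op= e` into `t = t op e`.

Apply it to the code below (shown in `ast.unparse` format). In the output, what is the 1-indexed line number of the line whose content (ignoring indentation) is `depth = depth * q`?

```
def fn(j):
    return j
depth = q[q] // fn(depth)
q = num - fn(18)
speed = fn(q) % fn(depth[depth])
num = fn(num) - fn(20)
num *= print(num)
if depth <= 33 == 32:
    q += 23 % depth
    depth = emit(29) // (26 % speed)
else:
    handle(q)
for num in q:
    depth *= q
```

Transformed code:
depth = q[q] // depth
q = num - 18
speed = q % depth[depth]
num = num - 20
num = num * print(num)
if depth <= 33 == 32:
    q = q + 23 % depth
    depth = emit(29) // (26 % speed)
else:
    handle(q)
for num in q:
    depth = depth * q

12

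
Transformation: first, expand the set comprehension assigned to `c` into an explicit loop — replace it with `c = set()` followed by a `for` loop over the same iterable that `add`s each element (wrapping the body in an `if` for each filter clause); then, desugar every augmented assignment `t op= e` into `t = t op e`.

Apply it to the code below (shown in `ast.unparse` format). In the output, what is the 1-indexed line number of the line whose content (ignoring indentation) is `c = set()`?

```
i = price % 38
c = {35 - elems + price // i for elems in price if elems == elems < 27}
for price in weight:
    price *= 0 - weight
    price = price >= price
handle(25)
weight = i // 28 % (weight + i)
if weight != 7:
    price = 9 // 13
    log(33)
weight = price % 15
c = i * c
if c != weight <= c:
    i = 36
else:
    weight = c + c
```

2

Transformed code:
i = price % 38
c = set()
for elems in price:
    if elems == elems < 27:
        c.add(35 - elems + price // i)
for price in weight:
    price = price * (0 - weight)
    price = price >= price
handle(25)
weight = i // 28 % (weight + i)
if weight != 7:
    price = 9 // 13
    log(33)
weight = price % 15
c = i * c
if c != weight <= c:
    i = 36
else:
    weight = c + c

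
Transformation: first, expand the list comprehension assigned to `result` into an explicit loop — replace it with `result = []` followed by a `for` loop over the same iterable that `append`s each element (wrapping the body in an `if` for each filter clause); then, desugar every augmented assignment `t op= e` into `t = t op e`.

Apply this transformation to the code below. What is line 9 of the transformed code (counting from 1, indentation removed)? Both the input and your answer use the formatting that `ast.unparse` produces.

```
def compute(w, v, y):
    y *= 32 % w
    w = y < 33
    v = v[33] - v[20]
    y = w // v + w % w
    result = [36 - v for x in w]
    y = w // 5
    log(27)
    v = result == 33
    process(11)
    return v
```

Transformed code:
def compute(w, v, y):
    y = y * (32 % w)
    w = y < 33
    v = v[33] - v[20]
    y = w // v + w % w
    result = []
    for x in w:
        result.append(36 - v)
    y = w // 5
    log(27)
    v = result == 33
    process(11)
    return v

y = w // 5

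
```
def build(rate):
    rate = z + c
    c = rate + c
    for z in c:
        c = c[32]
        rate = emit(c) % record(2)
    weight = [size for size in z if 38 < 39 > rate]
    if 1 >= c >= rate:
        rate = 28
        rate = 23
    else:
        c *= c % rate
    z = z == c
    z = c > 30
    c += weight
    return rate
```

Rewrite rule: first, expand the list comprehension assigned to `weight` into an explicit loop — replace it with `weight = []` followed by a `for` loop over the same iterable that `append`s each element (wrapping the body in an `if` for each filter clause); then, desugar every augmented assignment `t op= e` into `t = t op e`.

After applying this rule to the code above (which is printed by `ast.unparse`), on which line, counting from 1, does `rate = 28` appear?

12

Transformed code:
def build(rate):
    rate = z + c
    c = rate + c
    for z in c:
        c = c[32]
        rate = emit(c) % record(2)
    weight = []
    for size in z:
        if 38 < 39 > rate:
            weight.append(size)
    if 1 >= c >= rate:
        rate = 28
        rate = 23
    else:
        c = c * (c % rate)
    z = z == c
    z = c > 30
    c = c + weight
    return rate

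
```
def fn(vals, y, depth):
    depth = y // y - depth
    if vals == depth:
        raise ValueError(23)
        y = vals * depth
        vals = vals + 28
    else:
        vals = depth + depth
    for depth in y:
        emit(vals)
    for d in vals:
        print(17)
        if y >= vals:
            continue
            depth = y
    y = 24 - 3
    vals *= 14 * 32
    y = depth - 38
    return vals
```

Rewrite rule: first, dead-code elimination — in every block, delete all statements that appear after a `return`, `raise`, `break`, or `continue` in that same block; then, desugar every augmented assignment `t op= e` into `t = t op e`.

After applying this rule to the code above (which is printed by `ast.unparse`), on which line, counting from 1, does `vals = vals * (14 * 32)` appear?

14

Transformed code:
def fn(vals, y, depth):
    depth = y // y - depth
    if vals == depth:
        raise ValueError(23)
    else:
        vals = depth + depth
    for depth in y:
        emit(vals)
    for d in vals:
        print(17)
        if y >= vals:
            continue
    y = 24 - 3
    vals = vals * (14 * 32)
    y = depth - 38
    return vals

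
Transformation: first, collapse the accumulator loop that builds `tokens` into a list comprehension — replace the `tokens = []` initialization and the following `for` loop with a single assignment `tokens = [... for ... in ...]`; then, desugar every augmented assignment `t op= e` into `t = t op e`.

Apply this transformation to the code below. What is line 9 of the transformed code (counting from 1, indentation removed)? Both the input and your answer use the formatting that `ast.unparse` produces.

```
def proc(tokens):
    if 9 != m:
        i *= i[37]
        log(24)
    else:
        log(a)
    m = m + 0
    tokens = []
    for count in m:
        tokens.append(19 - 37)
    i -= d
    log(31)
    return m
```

Transformed code:
def proc(tokens):
    if 9 != m:
        i = i * i[37]
        log(24)
    else:
        log(a)
    m = m + 0
    tokens = [19 - 37 for count in m]
    i = i - d
    log(31)
    return m

i = i - d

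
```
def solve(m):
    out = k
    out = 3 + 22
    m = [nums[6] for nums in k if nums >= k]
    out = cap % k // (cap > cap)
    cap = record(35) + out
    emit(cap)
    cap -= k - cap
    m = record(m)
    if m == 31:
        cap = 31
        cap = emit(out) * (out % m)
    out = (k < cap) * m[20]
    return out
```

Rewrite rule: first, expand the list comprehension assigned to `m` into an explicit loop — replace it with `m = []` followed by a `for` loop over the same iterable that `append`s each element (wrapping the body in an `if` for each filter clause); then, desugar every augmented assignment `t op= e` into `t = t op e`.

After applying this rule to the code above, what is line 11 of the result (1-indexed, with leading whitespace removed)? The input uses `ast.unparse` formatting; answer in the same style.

Transformed code:
def solve(m):
    out = k
    out = 3 + 22
    m = []
    for nums in k:
        if nums >= k:
            m.append(nums[6])
    out = cap % k // (cap > cap)
    cap = record(35) + out
    emit(cap)
    cap = cap - (k - cap)
    m = record(m)
    if m == 31:
        cap = 31
        cap = emit(out) * (out % m)
    out = (k < cap) * m[20]
    return out

cap = cap - (k - cap)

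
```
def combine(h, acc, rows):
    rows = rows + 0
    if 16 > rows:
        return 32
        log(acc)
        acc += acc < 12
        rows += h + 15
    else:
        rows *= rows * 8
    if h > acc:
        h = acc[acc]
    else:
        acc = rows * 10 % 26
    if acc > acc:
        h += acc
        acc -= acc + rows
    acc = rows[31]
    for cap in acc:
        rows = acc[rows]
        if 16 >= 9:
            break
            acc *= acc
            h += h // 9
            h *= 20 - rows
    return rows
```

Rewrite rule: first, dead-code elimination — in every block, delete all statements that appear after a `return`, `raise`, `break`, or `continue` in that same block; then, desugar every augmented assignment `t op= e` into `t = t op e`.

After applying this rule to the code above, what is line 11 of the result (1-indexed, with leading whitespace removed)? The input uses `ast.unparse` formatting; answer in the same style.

if acc > acc:

Transformed code:
def combine(h, acc, rows):
    rows = rows + 0
    if 16 > rows:
        return 32
    else:
        rows = rows * (rows * 8)
    if h > acc:
        h = acc[acc]
    else:
        acc = rows * 10 % 26
    if acc > acc:
        h = h + acc
        acc = acc - (acc + rows)
    acc = rows[31]
    for cap in acc:
        rows = acc[rows]
        if 16 >= 9:
            break
    return rows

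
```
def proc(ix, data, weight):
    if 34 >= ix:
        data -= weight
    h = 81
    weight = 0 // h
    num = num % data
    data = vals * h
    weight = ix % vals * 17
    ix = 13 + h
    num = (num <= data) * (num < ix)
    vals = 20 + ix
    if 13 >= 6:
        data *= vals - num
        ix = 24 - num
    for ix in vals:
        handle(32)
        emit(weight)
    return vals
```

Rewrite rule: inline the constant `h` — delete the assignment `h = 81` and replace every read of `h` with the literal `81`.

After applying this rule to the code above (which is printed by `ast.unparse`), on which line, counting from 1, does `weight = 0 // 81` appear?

4

Transformed code:
def proc(ix, data, weight):
    if 34 >= ix:
        data -= weight
    weight = 0 // 81
    num = num % data
    data = vals * 81
    weight = ix % vals * 17
    ix = 13 + 81
    num = (num <= data) * (num < ix)
    vals = 20 + ix
    if 13 >= 6:
        data *= vals - num
        ix = 24 - num
    for ix in vals:
        handle(32)
        emit(weight)
    return vals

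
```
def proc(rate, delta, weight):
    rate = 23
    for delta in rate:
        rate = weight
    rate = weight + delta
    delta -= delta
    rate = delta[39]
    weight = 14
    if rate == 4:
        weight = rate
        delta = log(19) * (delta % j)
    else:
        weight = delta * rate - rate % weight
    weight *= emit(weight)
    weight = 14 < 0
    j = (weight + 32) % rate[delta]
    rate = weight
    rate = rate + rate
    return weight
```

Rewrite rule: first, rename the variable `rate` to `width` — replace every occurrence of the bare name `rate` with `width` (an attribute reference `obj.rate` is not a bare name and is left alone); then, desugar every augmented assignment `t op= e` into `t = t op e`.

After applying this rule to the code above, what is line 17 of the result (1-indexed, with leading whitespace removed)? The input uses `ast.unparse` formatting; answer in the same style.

width = weight

Transformed code:
def proc(width, delta, weight):
    width = 23
    for delta in width:
        width = weight
    width = weight + delta
    delta = delta - delta
    width = delta[39]
    weight = 14
    if width == 4:
        weight = width
        delta = log(19) * (delta % j)
    else:
        weight = delta * width - width % weight
    weight = weight * emit(weight)
    weight = 14 < 0
    j = (weight + 32) % width[delta]
    width = weight
    width = width + width
    return weight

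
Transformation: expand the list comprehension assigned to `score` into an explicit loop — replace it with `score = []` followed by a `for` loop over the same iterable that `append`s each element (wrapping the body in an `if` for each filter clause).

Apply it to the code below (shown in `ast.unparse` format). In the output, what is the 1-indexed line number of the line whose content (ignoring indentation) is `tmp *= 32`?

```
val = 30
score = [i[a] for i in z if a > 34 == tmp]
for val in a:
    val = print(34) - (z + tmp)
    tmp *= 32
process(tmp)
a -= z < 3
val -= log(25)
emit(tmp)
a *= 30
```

Transformed code:
val = 30
score = []
for i in z:
    if a > 34 == tmp:
        score.append(i[a])
for val in a:
    val = print(34) - (z + tmp)
    tmp *= 32
process(tmp)
a -= z < 3
val -= log(25)
emit(tmp)
a *= 30

8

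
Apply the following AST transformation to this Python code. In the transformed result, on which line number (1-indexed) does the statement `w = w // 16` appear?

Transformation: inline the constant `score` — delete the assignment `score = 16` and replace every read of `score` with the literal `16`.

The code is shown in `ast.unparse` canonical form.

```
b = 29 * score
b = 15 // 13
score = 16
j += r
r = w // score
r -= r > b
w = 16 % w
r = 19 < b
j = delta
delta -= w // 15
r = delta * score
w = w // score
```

11

Transformed code:
b = 29 * 16
b = 15 // 13
j += r
r = w // 16
r -= r > b
w = 16 % w
r = 19 < b
j = delta
delta -= w // 15
r = delta * 16
w = w // 16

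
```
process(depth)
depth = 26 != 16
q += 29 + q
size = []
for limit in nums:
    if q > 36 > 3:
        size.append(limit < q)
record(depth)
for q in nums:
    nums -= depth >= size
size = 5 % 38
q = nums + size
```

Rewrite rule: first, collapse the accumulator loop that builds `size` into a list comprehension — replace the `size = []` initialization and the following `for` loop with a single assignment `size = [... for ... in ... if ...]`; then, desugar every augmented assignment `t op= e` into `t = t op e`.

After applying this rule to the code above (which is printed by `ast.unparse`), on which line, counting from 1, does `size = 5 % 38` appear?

Transformed code:
process(depth)
depth = 26 != 16
q = q + (29 + q)
size = [limit < q for limit in nums if q > 36 > 3]
record(depth)
for q in nums:
    nums = nums - (depth >= size)
size = 5 % 38
q = nums + size

8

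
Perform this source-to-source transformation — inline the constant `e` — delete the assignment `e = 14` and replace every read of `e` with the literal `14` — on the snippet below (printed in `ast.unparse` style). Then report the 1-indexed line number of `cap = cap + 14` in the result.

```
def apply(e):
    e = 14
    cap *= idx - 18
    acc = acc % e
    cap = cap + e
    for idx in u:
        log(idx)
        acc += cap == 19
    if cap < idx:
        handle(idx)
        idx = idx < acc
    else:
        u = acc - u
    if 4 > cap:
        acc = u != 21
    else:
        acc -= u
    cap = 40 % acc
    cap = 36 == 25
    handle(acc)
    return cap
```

Transformed code:
def apply(e):
    cap *= idx - 18
    acc = acc % 14
    cap = cap + 14
    for idx in u:
        log(idx)
        acc += cap == 19
    if cap < idx:
        handle(idx)
        idx = idx < acc
    else:
        u = acc - u
    if 4 > cap:
        acc = u != 21
    else:
        acc -= u
    cap = 40 % acc
    cap = 36 == 25
    handle(acc)
    return cap

4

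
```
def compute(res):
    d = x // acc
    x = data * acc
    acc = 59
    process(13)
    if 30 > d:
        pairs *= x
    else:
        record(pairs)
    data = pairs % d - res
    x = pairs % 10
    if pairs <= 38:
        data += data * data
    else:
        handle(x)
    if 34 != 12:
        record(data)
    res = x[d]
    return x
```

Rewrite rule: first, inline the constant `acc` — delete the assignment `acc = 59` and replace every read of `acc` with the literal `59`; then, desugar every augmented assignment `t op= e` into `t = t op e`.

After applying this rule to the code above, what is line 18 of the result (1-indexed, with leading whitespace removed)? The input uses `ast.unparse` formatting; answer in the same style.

Transformed code:
def compute(res):
    d = x // 59
    x = data * 59
    process(13)
    if 30 > d:
        pairs = pairs * x
    else:
        record(pairs)
    data = pairs % d - res
    x = pairs % 10
    if pairs <= 38:
        data = data + data * data
    else:
        handle(x)
    if 34 != 12:
        record(data)
    res = x[d]
    return x

return x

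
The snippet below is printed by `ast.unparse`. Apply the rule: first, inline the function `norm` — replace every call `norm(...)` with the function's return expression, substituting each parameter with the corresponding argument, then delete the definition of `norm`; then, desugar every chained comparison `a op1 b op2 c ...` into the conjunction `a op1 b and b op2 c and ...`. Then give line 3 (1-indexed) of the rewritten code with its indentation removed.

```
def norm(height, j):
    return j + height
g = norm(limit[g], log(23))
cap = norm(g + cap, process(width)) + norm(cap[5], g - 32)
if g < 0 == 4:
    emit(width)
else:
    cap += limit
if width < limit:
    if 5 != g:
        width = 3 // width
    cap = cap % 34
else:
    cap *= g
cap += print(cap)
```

Transformed code:
g = log(23) + limit[g]
cap = process(width) + (g + cap) + (g - 32 + cap[5])
if g < 0 and 0 == 4:
    emit(width)
else:
    cap += limit
if width < limit:
    if 5 != g:
        width = 3 // width
    cap = cap % 34
else:
    cap *= g
cap += print(cap)

if g < 0 and 0 == 4:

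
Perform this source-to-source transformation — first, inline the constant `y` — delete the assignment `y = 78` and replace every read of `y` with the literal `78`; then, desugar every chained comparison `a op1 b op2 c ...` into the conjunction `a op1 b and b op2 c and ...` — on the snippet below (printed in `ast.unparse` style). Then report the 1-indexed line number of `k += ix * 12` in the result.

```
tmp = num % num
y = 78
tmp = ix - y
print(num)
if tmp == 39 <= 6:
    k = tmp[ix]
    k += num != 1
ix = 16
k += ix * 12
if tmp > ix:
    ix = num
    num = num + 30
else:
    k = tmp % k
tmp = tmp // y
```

Transformed code:
tmp = num % num
tmp = ix - 78
print(num)
if tmp == 39 and 39 <= 6:
    k = tmp[ix]
    k += num != 1
ix = 16
k += ix * 12
if tmp > ix:
    ix = num
    num = num + 30
else:
    k = tmp % k
tmp = tmp // 78

8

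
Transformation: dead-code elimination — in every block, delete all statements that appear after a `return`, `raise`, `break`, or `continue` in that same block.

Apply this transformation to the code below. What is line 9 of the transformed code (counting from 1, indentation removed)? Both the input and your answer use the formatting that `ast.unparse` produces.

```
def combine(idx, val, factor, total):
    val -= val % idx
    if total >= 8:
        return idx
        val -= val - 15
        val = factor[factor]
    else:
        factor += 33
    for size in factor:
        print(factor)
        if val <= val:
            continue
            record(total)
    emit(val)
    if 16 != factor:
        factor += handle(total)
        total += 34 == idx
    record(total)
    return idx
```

if val <= val:

Transformed code:
def combine(idx, val, factor, total):
    val -= val % idx
    if total >= 8:
        return idx
    else:
        factor += 33
    for size in factor:
        print(factor)
        if val <= val:
            continue
    emit(val)
    if 16 != factor:
        factor += handle(total)
        total += 34 == idx
    record(total)
    return idx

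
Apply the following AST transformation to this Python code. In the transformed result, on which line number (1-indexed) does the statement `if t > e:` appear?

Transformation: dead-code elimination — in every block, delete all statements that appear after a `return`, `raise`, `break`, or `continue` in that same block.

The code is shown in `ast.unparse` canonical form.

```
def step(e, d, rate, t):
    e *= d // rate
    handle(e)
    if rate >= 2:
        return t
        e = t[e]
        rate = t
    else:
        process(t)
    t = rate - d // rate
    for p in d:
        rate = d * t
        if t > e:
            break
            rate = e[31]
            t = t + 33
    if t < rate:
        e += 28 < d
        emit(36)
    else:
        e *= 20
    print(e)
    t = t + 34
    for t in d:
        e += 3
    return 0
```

11

Transformed code:
def step(e, d, rate, t):
    e *= d // rate
    handle(e)
    if rate >= 2:
        return t
    else:
        process(t)
    t = rate - d // rate
    for p in d:
        rate = d * t
        if t > e:
            break
    if t < rate:
        e += 28 < d
        emit(36)
    else:
        e *= 20
    print(e)
    t = t + 34
    for t in d:
        e += 3
    return 0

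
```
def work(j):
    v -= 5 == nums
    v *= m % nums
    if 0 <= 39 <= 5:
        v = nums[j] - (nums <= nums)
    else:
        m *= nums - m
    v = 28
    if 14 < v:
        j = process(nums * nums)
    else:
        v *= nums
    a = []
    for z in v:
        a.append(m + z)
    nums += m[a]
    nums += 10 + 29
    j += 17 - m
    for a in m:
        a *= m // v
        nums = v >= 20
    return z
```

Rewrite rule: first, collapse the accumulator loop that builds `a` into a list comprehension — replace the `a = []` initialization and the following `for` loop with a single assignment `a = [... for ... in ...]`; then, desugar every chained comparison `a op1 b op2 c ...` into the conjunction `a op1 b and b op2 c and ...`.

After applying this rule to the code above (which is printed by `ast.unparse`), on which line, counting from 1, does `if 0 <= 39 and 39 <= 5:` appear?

4

Transformed code:
def work(j):
    v -= 5 == nums
    v *= m % nums
    if 0 <= 39 and 39 <= 5:
        v = nums[j] - (nums <= nums)
    else:
        m *= nums - m
    v = 28
    if 14 < v:
        j = process(nums * nums)
    else:
        v *= nums
    a = [m + z for z in v]
    nums += m[a]
    nums += 10 + 29
    j += 17 - m
    for a in m:
        a *= m // v
        nums = v >= 20
    return z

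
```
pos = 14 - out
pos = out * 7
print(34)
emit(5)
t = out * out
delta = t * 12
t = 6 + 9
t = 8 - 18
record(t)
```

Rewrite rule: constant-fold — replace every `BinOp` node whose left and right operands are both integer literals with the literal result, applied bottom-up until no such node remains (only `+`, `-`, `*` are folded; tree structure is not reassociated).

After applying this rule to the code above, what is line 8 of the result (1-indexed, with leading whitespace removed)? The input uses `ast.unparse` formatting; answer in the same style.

t = -10

Transformed code:
pos = 14 - out
pos = out * 7
print(34)
emit(5)
t = out * out
delta = t * 12
t = 15
t = -10
record(t)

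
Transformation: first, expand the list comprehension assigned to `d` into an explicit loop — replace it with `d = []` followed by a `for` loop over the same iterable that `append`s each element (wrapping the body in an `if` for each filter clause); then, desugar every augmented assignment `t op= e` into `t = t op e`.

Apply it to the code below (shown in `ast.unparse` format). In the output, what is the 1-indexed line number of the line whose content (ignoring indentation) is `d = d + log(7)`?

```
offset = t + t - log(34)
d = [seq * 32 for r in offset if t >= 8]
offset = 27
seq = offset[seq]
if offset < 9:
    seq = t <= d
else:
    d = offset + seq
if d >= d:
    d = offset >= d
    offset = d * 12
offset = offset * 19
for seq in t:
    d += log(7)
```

17

Transformed code:
offset = t + t - log(34)
d = []
for r in offset:
    if t >= 8:
        d.append(seq * 32)
offset = 27
seq = offset[seq]
if offset < 9:
    seq = t <= d
else:
    d = offset + seq
if d >= d:
    d = offset >= d
    offset = d * 12
offset = offset * 19
for seq in t:
    d = d + log(7)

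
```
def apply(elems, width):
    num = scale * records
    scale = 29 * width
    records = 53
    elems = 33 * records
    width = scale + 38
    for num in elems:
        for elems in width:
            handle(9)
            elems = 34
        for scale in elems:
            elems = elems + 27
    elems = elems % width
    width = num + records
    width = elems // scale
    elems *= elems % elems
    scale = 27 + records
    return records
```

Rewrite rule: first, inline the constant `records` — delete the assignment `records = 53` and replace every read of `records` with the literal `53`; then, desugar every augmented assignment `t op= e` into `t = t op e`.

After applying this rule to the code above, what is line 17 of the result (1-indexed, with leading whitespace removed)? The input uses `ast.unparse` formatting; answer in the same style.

Transformed code:
def apply(elems, width):
    num = scale * 53
    scale = 29 * width
    elems = 33 * 53
    width = scale + 38
    for num in elems:
        for elems in width:
            handle(9)
            elems = 34
        for scale in elems:
            elems = elems + 27
    elems = elems % width
    width = num + 53
    width = elems // scale
    elems = elems * (elems % elems)
    scale = 27 + 53
    return 53

return 53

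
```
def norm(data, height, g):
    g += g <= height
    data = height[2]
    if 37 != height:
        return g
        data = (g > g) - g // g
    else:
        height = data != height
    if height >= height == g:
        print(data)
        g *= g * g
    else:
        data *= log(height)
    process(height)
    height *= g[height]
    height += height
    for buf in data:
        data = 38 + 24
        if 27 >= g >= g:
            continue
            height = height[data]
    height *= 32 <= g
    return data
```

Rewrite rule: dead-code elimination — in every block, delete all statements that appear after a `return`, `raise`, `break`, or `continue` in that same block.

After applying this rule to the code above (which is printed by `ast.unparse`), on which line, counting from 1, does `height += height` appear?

Transformed code:
def norm(data, height, g):
    g += g <= height
    data = height[2]
    if 37 != height:
        return g
    else:
        height = data != height
    if height >= height == g:
        print(data)
        g *= g * g
    else:
        data *= log(height)
    process(height)
    height *= g[height]
    height += height
    for buf in data:
        data = 38 + 24
        if 27 >= g >= g:
            continue
    height *= 32 <= g
    return data

15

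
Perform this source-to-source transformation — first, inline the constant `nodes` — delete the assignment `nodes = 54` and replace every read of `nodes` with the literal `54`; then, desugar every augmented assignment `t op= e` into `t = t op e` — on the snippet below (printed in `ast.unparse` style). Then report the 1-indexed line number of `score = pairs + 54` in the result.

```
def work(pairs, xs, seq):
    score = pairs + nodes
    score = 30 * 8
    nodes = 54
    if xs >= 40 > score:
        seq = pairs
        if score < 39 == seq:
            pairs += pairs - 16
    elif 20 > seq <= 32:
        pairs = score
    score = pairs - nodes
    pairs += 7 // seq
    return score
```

Transformed code:
def work(pairs, xs, seq):
    score = pairs + 54
    score = 30 * 8
    if xs >= 40 > score:
        seq = pairs
        if score < 39 == seq:
            pairs = pairs + (pairs - 16)
    elif 20 > seq <= 32:
        pairs = score
    score = pairs - 54
    pairs = pairs + 7 // seq
    return score

2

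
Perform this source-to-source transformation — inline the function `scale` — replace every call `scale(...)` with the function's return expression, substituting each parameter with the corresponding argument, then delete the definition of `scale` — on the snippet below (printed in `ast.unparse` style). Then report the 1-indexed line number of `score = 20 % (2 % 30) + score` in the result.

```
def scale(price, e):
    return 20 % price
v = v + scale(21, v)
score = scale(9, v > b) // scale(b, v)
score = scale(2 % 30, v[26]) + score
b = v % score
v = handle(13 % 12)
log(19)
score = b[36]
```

3

Transformed code:
v = v + 20 % 21
score = 20 % 9 // (20 % b)
score = 20 % (2 % 30) + score
b = v % score
v = handle(13 % 12)
log(19)
score = b[36]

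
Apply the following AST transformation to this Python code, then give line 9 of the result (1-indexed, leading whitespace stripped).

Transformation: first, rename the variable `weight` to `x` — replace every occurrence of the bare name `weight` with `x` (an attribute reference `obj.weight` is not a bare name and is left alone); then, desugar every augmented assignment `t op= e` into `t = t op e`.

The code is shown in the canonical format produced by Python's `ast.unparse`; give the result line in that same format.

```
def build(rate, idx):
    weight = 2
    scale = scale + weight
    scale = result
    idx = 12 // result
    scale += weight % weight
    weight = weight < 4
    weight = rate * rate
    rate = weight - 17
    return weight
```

rate = x - 17

Transformed code:
def build(rate, idx):
    x = 2
    scale = scale + x
    scale = result
    idx = 12 // result
    scale = scale + x % x
    x = x < 4
    x = rate * rate
    rate = x - 17
    return x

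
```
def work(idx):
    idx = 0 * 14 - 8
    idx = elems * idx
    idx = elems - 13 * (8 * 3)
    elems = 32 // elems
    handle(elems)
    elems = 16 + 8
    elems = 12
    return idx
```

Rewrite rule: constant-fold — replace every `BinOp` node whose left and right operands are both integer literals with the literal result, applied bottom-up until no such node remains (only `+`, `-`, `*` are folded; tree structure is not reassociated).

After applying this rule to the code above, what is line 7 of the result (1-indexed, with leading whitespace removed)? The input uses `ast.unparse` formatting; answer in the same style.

elems = 24

Transformed code:
def work(idx):
    idx = -8
    idx = elems * idx
    idx = elems - 312
    elems = 32 // elems
    handle(elems)
    elems = 24
    elems = 12
    return idx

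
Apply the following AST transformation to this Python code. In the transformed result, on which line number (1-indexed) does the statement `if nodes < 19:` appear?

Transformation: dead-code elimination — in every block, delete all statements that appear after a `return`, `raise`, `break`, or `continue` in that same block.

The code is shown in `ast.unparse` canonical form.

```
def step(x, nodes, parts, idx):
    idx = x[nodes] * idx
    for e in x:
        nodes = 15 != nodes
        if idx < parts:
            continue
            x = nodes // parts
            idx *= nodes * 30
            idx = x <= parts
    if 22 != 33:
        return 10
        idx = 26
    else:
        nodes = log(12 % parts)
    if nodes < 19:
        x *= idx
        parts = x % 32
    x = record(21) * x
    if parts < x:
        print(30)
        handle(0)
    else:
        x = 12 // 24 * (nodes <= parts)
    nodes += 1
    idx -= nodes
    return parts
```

Transformed code:
def step(x, nodes, parts, idx):
    idx = x[nodes] * idx
    for e in x:
        nodes = 15 != nodes
        if idx < parts:
            continue
    if 22 != 33:
        return 10
    else:
        nodes = log(12 % parts)
    if nodes < 19:
        x *= idx
        parts = x % 32
    x = record(21) * x
    if parts < x:
        print(30)
        handle(0)
    else:
        x = 12 // 24 * (nodes <= parts)
    nodes += 1
    idx -= nodes
    return parts

11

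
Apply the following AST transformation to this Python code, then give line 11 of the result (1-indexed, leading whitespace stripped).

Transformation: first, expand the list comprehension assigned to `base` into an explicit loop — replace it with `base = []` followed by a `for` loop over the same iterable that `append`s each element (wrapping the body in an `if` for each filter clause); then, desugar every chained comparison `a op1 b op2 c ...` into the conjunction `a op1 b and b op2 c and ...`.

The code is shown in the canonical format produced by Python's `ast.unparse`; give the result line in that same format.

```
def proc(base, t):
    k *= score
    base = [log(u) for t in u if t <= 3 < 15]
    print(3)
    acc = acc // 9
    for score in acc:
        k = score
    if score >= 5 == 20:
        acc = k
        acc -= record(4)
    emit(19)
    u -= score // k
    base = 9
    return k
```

Transformed code:
def proc(base, t):
    k *= score
    base = []
    for t in u:
        if t <= 3 and 3 < 15:
            base.append(log(u))
    print(3)
    acc = acc // 9
    for score in acc:
        k = score
    if score >= 5 and 5 == 20:
        acc = k
        acc -= record(4)
    emit(19)
    u -= score // k
    base = 9
    return k

if score >= 5 and 5 == 20:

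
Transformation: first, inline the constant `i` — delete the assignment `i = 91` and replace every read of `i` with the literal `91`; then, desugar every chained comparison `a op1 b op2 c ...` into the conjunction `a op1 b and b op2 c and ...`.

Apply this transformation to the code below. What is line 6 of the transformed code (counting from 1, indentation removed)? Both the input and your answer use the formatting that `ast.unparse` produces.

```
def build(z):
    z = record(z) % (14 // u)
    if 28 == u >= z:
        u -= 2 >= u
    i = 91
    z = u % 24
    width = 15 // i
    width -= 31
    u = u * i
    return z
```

Transformed code:
def build(z):
    z = record(z) % (14 // u)
    if 28 == u and u >= z:
        u -= 2 >= u
    z = u % 24
    width = 15 // 91
    width -= 31
    u = u * 91
    return z

width = 15 // 91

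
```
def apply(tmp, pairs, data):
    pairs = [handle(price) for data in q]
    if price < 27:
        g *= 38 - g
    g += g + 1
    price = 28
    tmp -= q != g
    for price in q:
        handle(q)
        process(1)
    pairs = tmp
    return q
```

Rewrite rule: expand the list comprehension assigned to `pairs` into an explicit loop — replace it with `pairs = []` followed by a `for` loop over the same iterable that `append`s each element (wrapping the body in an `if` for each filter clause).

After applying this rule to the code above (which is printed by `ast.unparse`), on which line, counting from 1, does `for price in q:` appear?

Transformed code:
def apply(tmp, pairs, data):
    pairs = []
    for data in q:
        pairs.append(handle(price))
    if price < 27:
        g *= 38 - g
    g += g + 1
    price = 28
    tmp -= q != g
    for price in q:
        handle(q)
        process(1)
    pairs = tmp
    return q

10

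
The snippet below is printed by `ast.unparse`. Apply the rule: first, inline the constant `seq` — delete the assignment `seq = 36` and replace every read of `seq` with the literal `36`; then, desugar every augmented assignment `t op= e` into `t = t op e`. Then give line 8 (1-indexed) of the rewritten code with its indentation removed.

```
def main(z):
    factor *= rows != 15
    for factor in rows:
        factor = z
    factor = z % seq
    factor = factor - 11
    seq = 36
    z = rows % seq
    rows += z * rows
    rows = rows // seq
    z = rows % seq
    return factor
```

rows = rows + z * rows

Transformed code:
def main(z):
    factor = factor * (rows != 15)
    for factor in rows:
        factor = z
    factor = z % 36
    factor = factor - 11
    z = rows % 36
    rows = rows + z * rows
    rows = rows // 36
    z = rows % 36
    return factor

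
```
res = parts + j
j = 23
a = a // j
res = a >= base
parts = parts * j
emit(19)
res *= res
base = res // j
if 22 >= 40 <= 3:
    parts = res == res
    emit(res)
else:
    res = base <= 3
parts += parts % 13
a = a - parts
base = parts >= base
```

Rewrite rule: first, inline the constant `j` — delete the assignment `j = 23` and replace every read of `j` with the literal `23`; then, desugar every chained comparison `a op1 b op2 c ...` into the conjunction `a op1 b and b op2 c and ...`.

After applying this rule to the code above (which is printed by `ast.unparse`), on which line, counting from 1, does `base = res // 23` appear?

Transformed code:
res = parts + 23
a = a // 23
res = a >= base
parts = parts * 23
emit(19)
res *= res
base = res // 23
if 22 >= 40 and 40 <= 3:
    parts = res == res
    emit(res)
else:
    res = base <= 3
parts += parts % 13
a = a - parts
base = parts >= base

7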